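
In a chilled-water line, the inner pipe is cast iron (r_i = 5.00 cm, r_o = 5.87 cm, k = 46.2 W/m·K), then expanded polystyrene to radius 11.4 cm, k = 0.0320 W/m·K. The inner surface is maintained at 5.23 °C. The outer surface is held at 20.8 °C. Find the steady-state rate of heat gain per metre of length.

Series thermal resistances, inner to outer:
  R'_cast iron = ln(0.0587/0.0500)/(2πk) = 0.1604/(2π·46.2) = 5.526×10^-4 m·K/W
  R'_expanded polystyrene = ln(0.114/0.0587)/(2πk) = 0.6638/(2π·0.0320) = 3.301 m·K/W
ΣR = 5.526×10^-4 + 3.301 = 3.302 m·K/W
Q' = ΔT/ΣR = (5.23 °C − 20.8 °C)/3.302 = -4.72 W/m
(Negative Q' ⇒ heat flows inward; heat gain = 4.72 W/m.)

Q' = 4.72 W/m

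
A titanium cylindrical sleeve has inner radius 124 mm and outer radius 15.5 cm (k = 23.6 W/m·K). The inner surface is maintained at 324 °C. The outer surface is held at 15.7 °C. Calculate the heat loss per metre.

Q' = 205 kW/m

Q' = 2πk·ΔT/ln(r₂/r₁) = 2π × 23.6 × 308.3 / ln(0.155/0.124) = 2.05×10^5 W/m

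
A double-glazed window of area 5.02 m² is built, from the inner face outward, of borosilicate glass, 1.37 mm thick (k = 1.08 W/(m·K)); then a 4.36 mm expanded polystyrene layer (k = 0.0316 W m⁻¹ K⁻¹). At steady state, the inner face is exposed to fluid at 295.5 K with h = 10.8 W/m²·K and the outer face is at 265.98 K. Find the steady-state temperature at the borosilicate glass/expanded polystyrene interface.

Series thermal resistances, inner to outer:
  R_conv,in = 1/(hA) = 1/(10.8·5.02) = 0.01844 K/W
  R_borosilicate glass = L/(kA) = 0.00137/(1.08·5.02) = 2.527×10^-4 K/W
  R_expanded polystyrene = L/(kA) = 0.00436/(0.0316·5.02) = 0.02748 K/W
ΣR = 0.01844 + 2.527×10^-4 + 0.02748 = 0.04617 K/W
Q = ΔT/ΣR = (295.5 K − 265.98 K)/0.04617 = 639.4 W
From the inner boundary to the borosilicate glass/expanded polystyrene interface, ΣR_partial = 0.01869 K/W.
T_interface = T_in − Q·ΣR_partial = 295.5 K − (639.4)(0.01869) = 283.5 K

T = 283.5 K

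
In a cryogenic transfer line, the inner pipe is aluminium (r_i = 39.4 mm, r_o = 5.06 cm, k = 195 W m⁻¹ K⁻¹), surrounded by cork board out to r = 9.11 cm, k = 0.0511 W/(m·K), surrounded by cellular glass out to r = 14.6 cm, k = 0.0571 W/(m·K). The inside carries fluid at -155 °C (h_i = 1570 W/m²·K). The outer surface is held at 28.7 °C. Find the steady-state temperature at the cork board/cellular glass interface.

T = -48.0 °C

Treat each layer as a resistance in series:
  R'_conv,in = 1/(2πr h) = 1/(2π·0.0394·1570) = 0.002573 m·K/W
  R'_aluminium = ln(0.0506/0.0394)/(2πk) = 0.2502/(2π·195) = 2.042×10^-4 m·K/W
  R'_cork board = ln(0.0911/0.0506)/(2πk) = 0.5880/(2π·0.0511) = 1.831 m·K/W
  R'_cellular glass = ln(0.146/0.0911)/(2πk) = 0.4716/(2π·0.0571) = 1.315 m·K/W
ΣR = 0.002573 + 2.042×10^-4 + 1.831 + 1.315 = 3.149 m·K/W
Q' = ΔT/ΣR = (-155 °C − 28.7 °C)/3.149 = -58.34 W/m
From the inner boundary to the cork board/cellular glass interface, ΣR_partial = 1.834 m·K/W.
T_interface = T_in − Q'·ΣR_partial = -155 °C − (-58.34)(1.834) = -48.0 °C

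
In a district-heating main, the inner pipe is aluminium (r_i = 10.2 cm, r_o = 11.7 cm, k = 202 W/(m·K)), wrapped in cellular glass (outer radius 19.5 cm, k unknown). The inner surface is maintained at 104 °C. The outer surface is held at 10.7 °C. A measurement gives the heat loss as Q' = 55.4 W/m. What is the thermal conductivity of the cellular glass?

ΣR = ΔT/Q' = |104 − 10.7|/55.4 = 1.684 m·K/W
Known resistances:
  R'_aluminium = ln(0.117/0.102)/(2πk) = 0.1372/(2π·202) = 1.081×10^-4 m·K/W
R_cellular glass = ΣR − ΣR_known = 1.684 − 1.081×10^-4 = 1.684 m·K/W
ln(r₂/r₁)/(2πk) = 1.684 ⇒ k = 0.5108/(2π·1.684) = 0.0483 W/m·K

k = 0.0483 W/m·K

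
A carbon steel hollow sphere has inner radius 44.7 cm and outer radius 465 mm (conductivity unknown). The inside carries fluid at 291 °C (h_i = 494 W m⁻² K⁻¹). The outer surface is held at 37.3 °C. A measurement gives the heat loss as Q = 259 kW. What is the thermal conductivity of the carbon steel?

k = 39.8 W/m·K

ΣR = ΔT/Q = |291 − 37.3|/2.59×10^5 = 9.795×10^-4 K/W
Known resistances:
  R_conv,in = 1/(4πr²h) = 1/(4π·0.447²·494) = 8.062×10^-4 K/W
R_carbon steel = ΣR − ΣR_known = 9.795×10^-4 − 8.062×10^-4 = 1.733×10^-4 K/W
(1/r₁−1/r₂)/(4πk) = 1.733×10^-4 ⇒ k = 0.08660/(4π·1.733×10^-4) = 39.8 W/m·K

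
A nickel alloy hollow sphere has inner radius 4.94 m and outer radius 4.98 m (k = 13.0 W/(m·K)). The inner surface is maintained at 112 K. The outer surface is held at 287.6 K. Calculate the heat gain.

Q = 17600 kW

Q = 4πk·ΔT/(1/r₁ − 1/r₂) = 4π × 13.0 × 175.6 / (1/4.94 − 1/4.98) = 1.76×10^7 W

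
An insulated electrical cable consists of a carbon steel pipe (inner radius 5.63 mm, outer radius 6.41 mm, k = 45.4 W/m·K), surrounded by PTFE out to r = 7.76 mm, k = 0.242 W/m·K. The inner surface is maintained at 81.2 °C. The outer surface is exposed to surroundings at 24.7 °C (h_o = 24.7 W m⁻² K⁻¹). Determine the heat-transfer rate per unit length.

Treat each layer as a resistance in series:
  R'_carbon steel = ln(0.00641/0.00563)/(2πk) = 0.1297/(2π·45.4) = 4.549×10^-4 m·K/W
  R'_PTFE = ln(0.00776/0.00641)/(2πk) = 0.1911/(2π·0.242) = 0.1257 m·K/W
  R'_conv,out = 1/(2πr h) = 1/(2π·0.00776·24.7) = 0.8304 m·K/W
ΣR = 4.549×10^-4 + 0.1257 + 0.8304 = 0.9566 m·K/W
Q' = ΔT/ΣR = (81.2 °C − 24.7 °C)/0.9566 = 59.1 W/m

Q' = 59.1 W/m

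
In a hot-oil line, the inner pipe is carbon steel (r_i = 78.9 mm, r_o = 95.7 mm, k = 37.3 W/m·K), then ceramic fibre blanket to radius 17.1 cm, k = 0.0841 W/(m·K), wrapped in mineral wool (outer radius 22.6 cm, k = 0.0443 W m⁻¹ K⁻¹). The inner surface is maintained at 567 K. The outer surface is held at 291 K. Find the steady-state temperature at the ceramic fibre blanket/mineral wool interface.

Resistance network (inner→outer):
  R'_carbon steel = ln(0.0957/0.0789)/(2πk) = 0.1930/(2π·37.3) = 8.237×10^-4 m·K/W
  R'_ceramic fibre blanket = ln(0.171/0.0957)/(2πk) = 0.5804/(2π·0.0841) = 1.098 m·K/W
  R'_mineral wool = ln(0.226/0.171)/(2πk) = 0.2789/(2π·0.0443) = 1.002 m·K/W
ΣR = 8.237×10^-4 + 1.098 + 1.002 = 2.101 m·K/W
Q' = ΔT/ΣR = (567 K − 291 K)/2.101 = 131.4 W/m
From the inner boundary to the ceramic fibre blanket/mineral wool interface, ΣR_partial = 1.099 m·K/W.
T_interface = T_in − Q'·ΣR_partial = 567 K − (131.4)(1.099) = 423 K

T = 423 K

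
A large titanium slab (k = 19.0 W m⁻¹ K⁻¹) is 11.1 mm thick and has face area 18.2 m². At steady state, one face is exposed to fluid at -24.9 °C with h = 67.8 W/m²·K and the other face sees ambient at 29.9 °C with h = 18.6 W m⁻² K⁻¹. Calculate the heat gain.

Q = 14.4 kW

Treat each layer as a resistance in series:
  R_conv,in = 1/(hA) = 1/(67.8·18.2) = 8.104×10^-4 K/W
  R_titanium = L/(kA) = 0.0111/(19.0·18.2) = 3.210×10^-5 K/W
  R_conv,out = 1/(hA) = 1/(18.6·18.2) = 0.002954 K/W
ΣR = 8.104×10^-4 + 3.210×10^-5 + 0.002954 = 0.003796 K/W
Q = ΔT/ΣR = (-24.9 °C − 29.9 °C)/0.003796 = -14400 W
(Negative Q ⇒ heat flows inward; heat gain = 14400 W.)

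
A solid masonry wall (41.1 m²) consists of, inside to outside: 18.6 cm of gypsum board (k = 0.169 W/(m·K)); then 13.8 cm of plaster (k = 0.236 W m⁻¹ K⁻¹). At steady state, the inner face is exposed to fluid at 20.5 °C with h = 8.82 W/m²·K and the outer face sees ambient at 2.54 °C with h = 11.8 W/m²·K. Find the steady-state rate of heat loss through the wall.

Q = 392 W

Treat each layer as a resistance in series:
  R_conv,in = 1/(hA) = 1/(8.82·41.1) = 0.002759 K/W
  R_gypsum board = L/(kA) = 0.186/(0.169·41.1) = 0.02678 K/W
  R_plaster = L/(kA) = 0.138/(0.236·41.1) = 0.01423 K/W
  R_conv,out = 1/(hA) = 1/(11.8·41.1) = 0.002062 K/W
ΣR = 0.002759 + 0.02678 + 0.01423 + 0.002062 = 0.04583 K/W
Q = ΔT/ΣR = (20.5 °C − 2.54 °C)/0.04583 = 392 W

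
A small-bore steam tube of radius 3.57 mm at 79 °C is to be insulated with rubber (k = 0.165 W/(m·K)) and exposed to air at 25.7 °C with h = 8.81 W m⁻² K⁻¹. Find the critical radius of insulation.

For a cylinder, r_cr = k_ins/h = 0.165/8.81 = 0.0187 m = 1.87 cm

r_cr = 1.87 cm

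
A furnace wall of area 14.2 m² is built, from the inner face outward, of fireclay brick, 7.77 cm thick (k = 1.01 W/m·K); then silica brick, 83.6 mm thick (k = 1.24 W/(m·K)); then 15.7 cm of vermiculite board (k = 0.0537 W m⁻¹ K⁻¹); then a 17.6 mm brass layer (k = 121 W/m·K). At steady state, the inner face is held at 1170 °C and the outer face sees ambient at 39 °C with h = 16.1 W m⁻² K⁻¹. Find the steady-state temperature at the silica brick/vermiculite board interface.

T = 1118 °C

Resistance network (inner→outer):
  R_fireclay brick = L/(kA) = 0.0777/(1.01·14.2) = 0.005418 K/W
  R_silica brick = L/(kA) = 0.0836/(1.24·14.2) = 0.004748 K/W
  R_vermiculite board = L/(kA) = 0.157/(0.0537·14.2) = 0.2059 K/W
  R_brass = L/(kA) = 0.0176/(121·14.2) = 1.024×10^-5 K/W
  R_conv,out = 1/(hA) = 1/(16.1·14.2) = 0.004374 K/W
ΣR = 0.005418 + 0.004748 + 0.2059 + 1.024×10^-5 + 0.004374 = 0.2205 K/W
Q = ΔT/ΣR = (1170 °C − 39 °C)/0.2205 = 5129 W
From the inner boundary to the silica brick/vermiculite board interface, ΣR_partial = 0.01017 K/W.
T_interface = T_in − Q·ΣR_partial = 1170 °C − (5129)(0.01017) = 1118 °C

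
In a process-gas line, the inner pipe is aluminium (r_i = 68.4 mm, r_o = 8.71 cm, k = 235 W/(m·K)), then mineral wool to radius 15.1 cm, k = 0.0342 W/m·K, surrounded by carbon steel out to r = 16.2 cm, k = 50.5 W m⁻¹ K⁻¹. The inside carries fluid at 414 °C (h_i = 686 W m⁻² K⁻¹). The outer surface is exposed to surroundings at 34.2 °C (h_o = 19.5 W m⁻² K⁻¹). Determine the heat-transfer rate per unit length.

Series thermal resistances, inner to outer:
  R'_conv,in = 1/(2πr h) = 1/(2π·0.0684·686) = 0.003392 m·K/W
  R'_aluminium = ln(0.0871/0.0684)/(2πk) = 0.2417/(2π·235) = 1.637×10^-4 m·K/W
  R'_mineral wool = ln(0.151/0.0871)/(2πk) = 0.5502/(2π·0.0342) = 2.561 m·K/W
  R'_carbon steel = ln(0.162/0.151)/(2πk) = 0.07032/(2π·50.5) = 2.216×10^-4 m·K/W
  R'_conv,out = 1/(2πr h) = 1/(2π·0.162·19.5) = 0.05038 m·K/W
ΣR = 0.003392 + 1.637×10^-4 + 2.561 + 2.216×10^-4 + 0.05038 = 2.615 m·K/W
Q' = ΔT/ΣR = (414 °C − 34.2 °C)/2.615 = 145 W/m

Q' = 145 W/m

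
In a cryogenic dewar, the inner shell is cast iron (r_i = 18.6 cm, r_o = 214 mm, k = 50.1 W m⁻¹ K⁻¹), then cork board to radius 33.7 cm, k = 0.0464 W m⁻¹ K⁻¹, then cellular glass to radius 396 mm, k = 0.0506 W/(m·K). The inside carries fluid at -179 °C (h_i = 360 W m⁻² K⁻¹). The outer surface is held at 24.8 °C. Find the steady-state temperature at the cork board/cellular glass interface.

Series thermal resistances, inner to outer:
  R_conv,in = 1/(4πr²h) = 1/(4π·0.186²·360) = 0.006389 K/W
  R_cast iron = (1/0.186 − 1/0.214)/(4πk) = 0.7034/(4π·50.1) = 0.001117 K/W
  R_cork board = (1/0.214 − 1/0.337)/(4πk) = 1.706/(4π·0.0464) = 2.925 K/W
  R_cellular glass = (1/0.337 − 1/0.396)/(4πk) = 0.4421/(4π·0.0506) = 0.6953 K/W
ΣR = 0.006389 + 0.001117 + 2.925 + 0.6953 = 3.628 K/W
Q = ΔT/ΣR = (-179 °C − 24.8 °C)/3.628 = -56.17 W
From the inner boundary to the cork board/cellular glass interface, ΣR_partial = 2.933 K/W.
T_interface = T_in − Q·ΣR_partial = -179 °C − (-56.17)(2.933) = -14.3 °C

T = -14.3 °C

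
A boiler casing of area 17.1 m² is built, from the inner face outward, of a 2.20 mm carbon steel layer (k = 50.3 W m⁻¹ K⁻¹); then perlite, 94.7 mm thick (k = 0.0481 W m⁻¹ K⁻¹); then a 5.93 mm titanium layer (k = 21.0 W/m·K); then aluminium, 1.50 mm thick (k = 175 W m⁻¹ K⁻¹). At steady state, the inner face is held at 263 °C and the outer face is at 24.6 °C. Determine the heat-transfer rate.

Series thermal resistances, inner to outer:
  R_carbon steel = L/(kA) = 0.00220/(50.3·17.1) = 2.558×10^-6 K/W
  R_perlite = L/(kA) = 0.0947/(0.0481·17.1) = 0.1151 K/W
  R_titanium = L/(kA) = 0.00593/(21.0·17.1) = 1.651×10^-5 K/W
  R_aluminium = L/(kA) = 0.00150/(175·17.1) = 5.013×10^-7 K/W
ΣR = 2.558×10^-6 + 0.1151 + 1.651×10^-5 + 5.013×10^-7 = 0.1151 K/W
Q = ΔT/ΣR = (263 °C − 24.6 °C)/0.1151 = 2070 W

Q = 2070 W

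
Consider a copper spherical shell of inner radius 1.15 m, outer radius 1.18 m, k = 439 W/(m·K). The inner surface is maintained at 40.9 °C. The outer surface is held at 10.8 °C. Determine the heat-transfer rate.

Q = 4πk·ΔT/(1/r₁ − 1/r₂) = 4π × 439 × 30.1 / (1/1.15 − 1/1.18) = 7.51×10^6 W

Q = 7.51×10^6 W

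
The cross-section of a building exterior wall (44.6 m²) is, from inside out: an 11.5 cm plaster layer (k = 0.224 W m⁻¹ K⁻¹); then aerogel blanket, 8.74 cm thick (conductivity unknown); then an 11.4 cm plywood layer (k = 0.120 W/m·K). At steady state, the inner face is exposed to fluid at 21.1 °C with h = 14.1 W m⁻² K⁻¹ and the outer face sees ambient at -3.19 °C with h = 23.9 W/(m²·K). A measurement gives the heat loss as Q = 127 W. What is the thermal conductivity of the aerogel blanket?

ΣR = ΔT/Q = |21.1 − -3.19|/127 = 0.1913 K/W
Known resistances:
  R_conv,in = 1/(hA) = 1/(14.1·44.6) = 0.001590 K/W
  R_plaster = L/(kA) = 0.115/(0.224·44.6) = 0.01151 K/W
  R_plywood = L/(kA) = 0.114/(0.120·44.6) = 0.02130 K/W
  R_conv,out = 1/(hA) = 1/(23.9·44.6) = 9.381×10^-4 K/W
R_aerogel blanket = ΣR − ΣR_known = 0.1913 − 0.03534 = 0.1560 K/W
L/(kA) = 0.1560 ⇒ k = 0.0874/(0.1560·44.6) = 0.0126 W/m·K

k = 0.0126 W/m·K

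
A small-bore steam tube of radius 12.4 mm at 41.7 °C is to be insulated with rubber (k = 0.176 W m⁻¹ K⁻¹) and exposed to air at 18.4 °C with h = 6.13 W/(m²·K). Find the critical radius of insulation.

For a cylinder, r_cr = k_ins/h = 0.176/6.13 = 0.0287 m = 2.87 cm

r_cr = 2.87 cm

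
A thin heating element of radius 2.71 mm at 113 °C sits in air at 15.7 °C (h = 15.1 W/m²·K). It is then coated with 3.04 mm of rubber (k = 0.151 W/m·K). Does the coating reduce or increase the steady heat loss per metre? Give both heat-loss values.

increases: 25.0 → 37.1 W/m

Critical radius for a cylinder: r_cr = k/h = 0.0100 m = 1.00 cm.
Outer radius after coating: r₂ = 0.00271 + 0.00304 = 0.00575 m.
Since r₁ < r_cr and r₂ ≤ r_cr, the coating moves toward the maximum at r_cr — heat loss rises.
Bare: R = 1/(2πr₁h) = 3.889 m·K/W; Q = 97.3/3.889 = 25.0 W/m.
Coated: R = R_cond + R_conv = 2.626 m·K/W; Q = 97.3/2.626 = 37.1 W/m.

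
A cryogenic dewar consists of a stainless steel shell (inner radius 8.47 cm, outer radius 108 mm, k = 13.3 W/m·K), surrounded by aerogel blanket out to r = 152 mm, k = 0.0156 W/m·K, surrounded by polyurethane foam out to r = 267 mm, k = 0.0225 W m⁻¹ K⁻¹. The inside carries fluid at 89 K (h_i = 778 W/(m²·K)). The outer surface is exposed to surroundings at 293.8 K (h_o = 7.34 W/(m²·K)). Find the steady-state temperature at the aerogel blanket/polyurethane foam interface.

Resistance network (inner→outer):
  R_conv,in = 1/(4πr²h) = 1/(4π·0.0847²·778) = 0.01426 K/W
  R_stainless steel = (1/0.0847 − 1/0.108)/(4πk) = 2.547/(4π·13.3) = 0.01524 K/W
  R_aerogel blanket = (1/0.108 − 1/0.152)/(4πk) = 2.680/(4π·0.0156) = 13.67 K/W
  R_polyurethane foam = (1/0.152 − 1/0.267)/(4πk) = 2.834/(4π·0.0225) = 10.02 K/W
  R_conv,out = 1/(4πr²h) = 1/(4π·0.267²·7.34) = 0.1521 K/W
ΣR = 0.01426 + 0.01524 + 13.67 + 10.02 + 0.1521 = 23.87 K/W
Q = ΔT/ΣR = (89 K − 293.8 K)/23.87 = -8.580 W
From the inner boundary to the aerogel blanket/polyurethane foam interface, ΣR_partial = 13.70 K/W.
T_interface = T_in − Q·ΣR_partial = 89 K − (-8.580)(13.70) = 206.5 K

T = 206.5 K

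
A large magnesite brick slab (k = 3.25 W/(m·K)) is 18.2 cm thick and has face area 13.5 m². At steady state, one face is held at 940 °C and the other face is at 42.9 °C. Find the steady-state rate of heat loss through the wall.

Q = 216 kW

Q = kA·ΔT/L = 3.25 × 13.5 × |940 °C − 42.9 °C| / 0.182 = 2.16×10^5 W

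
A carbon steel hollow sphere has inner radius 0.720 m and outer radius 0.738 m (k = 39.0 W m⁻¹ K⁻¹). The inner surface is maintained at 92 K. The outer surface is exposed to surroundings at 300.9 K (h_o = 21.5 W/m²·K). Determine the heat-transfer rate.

Treat each layer as a resistance in series:
  R_carbon steel = (1/0.720 − 1/0.738)/(4πk) = 0.03388/(4π·39.0) = 6.912×10^-5 K/W
  R_conv,out = 1/(4πr²h) = 1/(4π·0.738²·21.5) = 0.006796 K/W
ΣR = 6.912×10^-5 + 0.006796 = 0.006865 K/W
Q = ΔT/ΣR = (92 K − 300.9 K)/0.006865 = -30400 W
(Negative Q ⇒ heat flows inward; heat gain = 30400 W.)

Q = 30.4 kW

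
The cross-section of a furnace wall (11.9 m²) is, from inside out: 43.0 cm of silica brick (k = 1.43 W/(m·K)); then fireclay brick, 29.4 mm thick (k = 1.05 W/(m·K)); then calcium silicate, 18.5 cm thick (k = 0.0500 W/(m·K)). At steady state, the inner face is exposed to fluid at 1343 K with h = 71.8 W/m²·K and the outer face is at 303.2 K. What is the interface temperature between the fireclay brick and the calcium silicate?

Treat each layer as a resistance in series:
  R_conv,in = 1/(hA) = 1/(71.8·11.9) = 0.001170 K/W
  R_silica brick = L/(kA) = 0.430/(1.43·11.9) = 0.02527 K/W
  R_fireclay brick = L/(kA) = 0.0294/(1.05·11.9) = 0.002353 K/W
  R_calcium silicate = L/(kA) = 0.185/(0.0500·11.9) = 0.3109 K/W
ΣR = 0.001170 + 0.02527 + 0.002353 + 0.3109 = 0.3397 K/W
Q = ΔT/ΣR = (1343 K − 303.2 K)/0.3397 = 3061 W
From the inner boundary to the fireclay brick/calcium silicate interface, ΣR_partial = 0.02879 K/W.
T_interface = T_in − Q·ΣR_partial = 1343 K − (3061)(0.02879) = 1255 K

T = 1255 K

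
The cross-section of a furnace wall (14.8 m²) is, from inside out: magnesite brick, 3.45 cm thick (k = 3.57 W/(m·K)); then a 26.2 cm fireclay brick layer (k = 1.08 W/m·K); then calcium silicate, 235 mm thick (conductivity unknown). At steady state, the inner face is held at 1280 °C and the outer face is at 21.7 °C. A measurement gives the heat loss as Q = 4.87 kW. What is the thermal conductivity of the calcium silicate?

k = 0.0658 W/m·K

ΣR = ΔT/Q = |1280 − 21.7|/4870 = 0.2584 K/W
Known resistances:
  R_magnesite brick = L/(kA) = 0.0345/(3.57·14.8) = 6.530×10^-4 K/W
  R_fireclay brick = L/(kA) = 0.262/(1.08·14.8) = 0.01639 K/W
R_calcium silicate = ΣR − ΣR_known = 0.2584 − 0.01704 = 0.2414 K/W
L/(kA) = 0.2414 ⇒ k = 0.235/(0.2414·14.8) = 0.0658 W/m·K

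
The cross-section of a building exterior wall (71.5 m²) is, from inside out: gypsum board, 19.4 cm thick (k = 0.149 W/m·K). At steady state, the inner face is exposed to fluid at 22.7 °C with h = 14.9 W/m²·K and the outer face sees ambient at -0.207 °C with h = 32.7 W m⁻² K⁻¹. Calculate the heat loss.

Treat each layer as a resistance in series:
  R_conv,in = 1/(hA) = 1/(14.9·71.5) = 9.387×10^-4 K/W
  R_gypsum board = L/(kA) = 0.194/(0.149·71.5) = 0.01821 K/W
  R_conv,out = 1/(hA) = 1/(32.7·71.5) = 4.277×10^-4 K/W
ΣR = 9.387×10^-4 + 0.01821 + 4.277×10^-4 = 0.01958 K/W
Q = ΔT/ΣR = (22.7 °C − -0.207 °C)/0.01958 = 1170 W

Q = 1170 W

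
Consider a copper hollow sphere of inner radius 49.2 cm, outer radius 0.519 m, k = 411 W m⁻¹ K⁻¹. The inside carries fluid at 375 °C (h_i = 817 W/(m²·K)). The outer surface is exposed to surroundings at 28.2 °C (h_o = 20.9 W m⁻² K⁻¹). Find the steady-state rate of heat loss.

Series thermal resistances, inner to outer:
  R_conv,in = 1/(4πr²h) = 1/(4π·0.492²·817) = 4.024×10^-4 K/W
  R_copper = (1/0.492 − 1/0.519)/(4πk) = 0.1057/(4π·411) = 2.047×10^-5 K/W
  R_conv,out = 1/(4πr²h) = 1/(4π·0.519²·20.9) = 0.01414 K/W
ΣR = 4.024×10^-4 + 2.047×10^-5 + 0.01414 = 0.01456 K/W
Q = ΔT/ΣR = (375 °C − 28.2 °C)/0.01456 = 23800 W

Q = 23.8 kW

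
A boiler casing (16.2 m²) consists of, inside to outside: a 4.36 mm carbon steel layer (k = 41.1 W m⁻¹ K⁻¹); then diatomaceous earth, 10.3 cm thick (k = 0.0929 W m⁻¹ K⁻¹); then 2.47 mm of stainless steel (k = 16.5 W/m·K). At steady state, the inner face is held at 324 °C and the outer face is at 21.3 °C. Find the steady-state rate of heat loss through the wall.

Series thermal resistances, inner to outer:
  R_carbon steel = L/(kA) = 0.00436/(41.1·16.2) = 6.548×10^-6 K/W
  R_diatomaceous earth = L/(kA) = 0.103/(0.0929·16.2) = 0.06844 K/W
  R_stainless steel = L/(kA) = 0.00247/(16.5·16.2) = 9.241×10^-6 K/W
ΣR = 6.548×10^-6 + 0.06844 + 9.241×10^-6 = 0.06846 K/W
Q = ΔT/ΣR = (324 °C − 21.3 °C)/0.06846 = 4420 W

Q = 4.42 kW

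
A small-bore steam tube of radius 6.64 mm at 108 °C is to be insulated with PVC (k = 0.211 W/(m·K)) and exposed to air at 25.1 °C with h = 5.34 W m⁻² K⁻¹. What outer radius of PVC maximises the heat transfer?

For a cylinder, r_cr = k_ins/h = 0.211/5.34 = 0.0395 m = 3.95 cm

r_cr = 3.95 cm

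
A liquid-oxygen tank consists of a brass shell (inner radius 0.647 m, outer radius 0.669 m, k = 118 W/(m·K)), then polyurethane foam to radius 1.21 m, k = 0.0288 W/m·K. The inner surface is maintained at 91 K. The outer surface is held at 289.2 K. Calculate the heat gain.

Resistance network (inner→outer):
  R_brass = (1/0.647 − 1/0.669)/(4πk) = 0.05083/(4π·118) = 3.428×10^-5 K/W
  R_polyurethane foam = (1/0.669 − 1/1.21)/(4πk) = 0.6683/(4π·0.0288) = 1.847 K/W
ΣR = 3.428×10^-5 + 1.847 = 1.847 K/W
Q = ΔT/ΣR = (91 K − 289.2 K)/1.847 = -107 W
(Negative Q ⇒ heat flows inward; heat gain = 107 W.)

Q = 107 W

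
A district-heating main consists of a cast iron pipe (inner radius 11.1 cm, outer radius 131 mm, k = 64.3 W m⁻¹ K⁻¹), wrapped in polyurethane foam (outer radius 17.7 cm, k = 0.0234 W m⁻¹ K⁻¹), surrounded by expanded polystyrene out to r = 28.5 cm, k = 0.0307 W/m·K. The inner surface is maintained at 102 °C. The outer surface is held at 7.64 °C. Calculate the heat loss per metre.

Q' = 20.9 W/m

Series thermal resistances, inner to outer:
  R'_cast iron = ln(0.131/0.111)/(2πk) = 0.1657/(2π·64.3) = 4.101×10^-4 m·K/W
  R'_polyurethane foam = ln(0.177/0.131)/(2πk) = 0.3010/(2π·0.0234) = 2.047 m·K/W
  R'_expanded polystyrene = ln(0.285/0.177)/(2πk) = 0.4763/(2π·0.0307) = 2.469 m·K/W
ΣR = 4.101×10^-4 + 2.047 + 2.469 = 4.516 m·K/W
Q' = ΔT/ΣR = (102 °C − 7.64 °C)/4.516 = 20.9 W/m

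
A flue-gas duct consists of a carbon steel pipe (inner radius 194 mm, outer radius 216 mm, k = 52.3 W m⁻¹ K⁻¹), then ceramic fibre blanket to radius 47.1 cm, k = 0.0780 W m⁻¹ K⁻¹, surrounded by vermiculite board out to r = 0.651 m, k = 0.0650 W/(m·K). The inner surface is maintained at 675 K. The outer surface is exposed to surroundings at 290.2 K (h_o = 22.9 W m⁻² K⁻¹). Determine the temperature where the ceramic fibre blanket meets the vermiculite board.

Series thermal resistances, inner to outer:
  R'_carbon steel = ln(0.216/0.194)/(2πk) = 0.1074/(2π·52.3) = 3.269×10^-4 m·K/W
  R'_ceramic fibre blanket = ln(0.471/0.216)/(2πk) = 0.7796/(2π·0.0780) = 1.591 m·K/W
  R'_vermiculite board = ln(0.651/0.471)/(2πk) = 0.3237/(2π·0.0650) = 0.7925 m·K/W
  R'_conv,out = 1/(2πr h) = 1/(2π·0.651·22.9) = 0.01068 m·K/W
ΣR = 3.269×10^-4 + 1.591 + 0.7925 + 0.01068 = 2.395 m·K/W
Q' = ΔT/ΣR = (675 K − 290.2 K)/2.395 = 160.7 W/m
From the inner boundary to the ceramic fibre blanket/vermiculite board interface, ΣR_partial = 1.591 m·K/W.
T_interface = T_in − Q'·ΣR_partial = 675 K − (160.7)(1.591) = 419 K

T = 419 K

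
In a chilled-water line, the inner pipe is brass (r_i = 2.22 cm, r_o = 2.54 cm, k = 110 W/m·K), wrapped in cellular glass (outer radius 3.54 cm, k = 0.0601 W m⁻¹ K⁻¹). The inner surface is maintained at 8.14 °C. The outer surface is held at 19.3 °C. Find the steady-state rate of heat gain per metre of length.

Q' = 12.7 W/m

Resistance network (inner→outer):
  R'_brass = ln(0.0254/0.0222)/(2πk) = 0.1347/(2π·110) = 1.948×10^-4 m·K/W
  R'_cellular glass = ln(0.0354/0.0254)/(2πk) = 0.3320/(2π·0.0601) = 0.8791 m·K/W
ΣR = 1.948×10^-4 + 0.8791 = 0.8793 m·K/W
Q' = ΔT/ΣR = (8.14 °C − 19.3 °C)/0.8793 = -12.7 W/m
(Negative Q' ⇒ heat flows inward; heat gain = 12.7 W/m.)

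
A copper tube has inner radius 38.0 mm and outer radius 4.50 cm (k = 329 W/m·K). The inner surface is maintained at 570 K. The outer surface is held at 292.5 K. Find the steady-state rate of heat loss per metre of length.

Q' = 3390 kW/m

Q' = 2πk·ΔT/ln(r₂/r₁) = 2π × 329 × 277.5 / ln(0.0450/0.0380) = 3.39×10^6 W/m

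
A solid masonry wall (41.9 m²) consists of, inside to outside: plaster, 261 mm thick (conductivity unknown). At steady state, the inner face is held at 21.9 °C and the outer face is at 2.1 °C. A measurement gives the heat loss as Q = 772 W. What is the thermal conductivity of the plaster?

k = 0.243 W/m·K

ΣR = ΔT/Q = |21.9 − 2.1|/772 = 0.02565 K/W
L/(kA) = 0.02565 ⇒ k = 0.261/(0.02565·41.9) = 0.243 W/m·K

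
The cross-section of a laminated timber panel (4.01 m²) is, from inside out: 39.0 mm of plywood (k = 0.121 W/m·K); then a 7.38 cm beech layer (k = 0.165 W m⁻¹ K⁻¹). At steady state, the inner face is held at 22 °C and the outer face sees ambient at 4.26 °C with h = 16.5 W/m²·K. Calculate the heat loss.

Series thermal resistances, inner to outer:
  R_plywood = L/(kA) = 0.0390/(0.121·4.01) = 0.08038 K/W
  R_beech = L/(kA) = 0.0738/(0.165·4.01) = 0.1115 K/W
  R_conv,out = 1/(hA) = 1/(16.5·4.01) = 0.01511 K/W
ΣR = 0.08038 + 0.1115 + 0.01511 = 0.2070 K/W
Q = ΔT/ΣR = (22 °C − 4.26 °C)/0.2070 = 85.7 W

Q = 85.7 W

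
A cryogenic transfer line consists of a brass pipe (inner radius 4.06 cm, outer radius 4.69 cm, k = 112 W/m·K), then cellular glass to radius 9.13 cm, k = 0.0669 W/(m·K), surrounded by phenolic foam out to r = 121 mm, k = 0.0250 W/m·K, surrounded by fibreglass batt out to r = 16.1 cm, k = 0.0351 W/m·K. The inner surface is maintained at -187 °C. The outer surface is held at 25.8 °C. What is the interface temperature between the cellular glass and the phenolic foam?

Resistance network (inner→outer):
  R'_brass = ln(0.0469/0.0406)/(2πk) = 0.1442/(2π·112) = 2.050×10^-4 m·K/W
  R'_cellular glass = ln(0.0913/0.0469)/(2πk) = 0.6661/(2π·0.0669) = 1.585 m·K/W
  R'_phenolic foam = ln(0.121/0.0913)/(2πk) = 0.2816/(2π·0.0250) = 1.793 m·K/W
  R'_fibreglass batt = ln(0.161/0.121)/(2πk) = 0.2856/(2π·0.0351) = 1.295 m·K/W
ΣR = 2.050×10^-4 + 1.585 + 1.793 + 1.295 = 4.673 m·K/W
Q' = ΔT/ΣR = (-187 °C − 25.8 °C)/4.673 = -45.54 W/m
From the inner boundary to the cellular glass/phenolic foam interface, ΣR_partial = 1.585 m·K/W.
T_interface = T_in − Q'·ΣR_partial = -187 °C − (-45.54)(1.585) = -115 °C

T = -115 °C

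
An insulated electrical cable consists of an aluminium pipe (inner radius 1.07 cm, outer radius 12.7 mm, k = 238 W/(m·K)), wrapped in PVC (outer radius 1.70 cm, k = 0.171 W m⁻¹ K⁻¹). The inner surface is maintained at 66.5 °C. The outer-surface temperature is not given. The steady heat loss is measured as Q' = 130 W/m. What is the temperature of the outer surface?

T_out = 31.2 °C

Sum the resistances:
  R'_aluminium = ln(0.0127/0.0107)/(2πk) = 0.1714/(2π·238) = 1.146×10^-4 m·K/W
  R'_PVC = ln(0.0170/0.0127)/(2πk) = 0.2916/(2π·0.171) = 0.2714 m·K/W
ΣR = 0.2715 m·K/W
ΔT = Q'·ΣR = 130 × 0.2715 = 35.30 K
Heat flows outward, so T_out = T_in − ΔT = 66.5 − 35.30 = 31.2 °C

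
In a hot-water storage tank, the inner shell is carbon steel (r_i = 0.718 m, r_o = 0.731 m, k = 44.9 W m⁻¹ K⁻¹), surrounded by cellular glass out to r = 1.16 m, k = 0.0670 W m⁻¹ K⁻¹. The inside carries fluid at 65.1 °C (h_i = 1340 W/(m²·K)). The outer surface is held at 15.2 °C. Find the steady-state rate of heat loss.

Treat each layer as a resistance in series:
  R_conv,in = 1/(4πr²h) = 1/(4π·0.718²·1340) = 1.152×10^-4 K/W
  R_carbon steel = (1/0.718 − 1/0.731)/(4πk) = 0.02477/(4π·44.9) = 4.390×10^-5 K/W
  R_cellular glass = (1/0.731 − 1/1.16)/(4πk) = 0.5059/(4π·0.0670) = 0.6009 K/W
ΣR = 1.152×10^-4 + 4.390×10^-5 + 0.6009 = 0.6011 K/W
Q = ΔT/ΣR = (65.1 °C − 15.2 °C)/0.6011 = 83.0 W

Q = 83.0 W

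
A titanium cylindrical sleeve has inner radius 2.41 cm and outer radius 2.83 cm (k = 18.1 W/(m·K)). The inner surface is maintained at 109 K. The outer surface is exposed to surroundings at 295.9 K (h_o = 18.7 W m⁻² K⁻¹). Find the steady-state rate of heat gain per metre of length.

Resistance network (inner→outer):
  R'_titanium = ln(0.0283/0.0241)/(2πk) = 0.1606/(2π·18.1) = 0.001413 m·K/W
  R'_conv,out = 1/(2πr h) = 1/(2π·0.0283·18.7) = 0.3007 m·K/W
ΣR = 0.001413 + 0.3007 = 0.3021 m·K/W
Q' = ΔT/ΣR = (109 K − 295.9 K)/0.3021 = -619 W/m
(Negative Q' ⇒ heat flows inward; heat gain = 619 W/m.)

Q' = 619 W/m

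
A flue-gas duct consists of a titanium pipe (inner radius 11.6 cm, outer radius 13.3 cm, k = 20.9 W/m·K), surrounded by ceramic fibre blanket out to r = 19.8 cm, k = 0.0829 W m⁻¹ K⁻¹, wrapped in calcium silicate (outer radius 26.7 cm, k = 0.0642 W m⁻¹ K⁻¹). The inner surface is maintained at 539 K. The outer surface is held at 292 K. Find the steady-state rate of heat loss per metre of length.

Q' = 164 W/m

Series thermal resistances, inner to outer:
  R'_titanium = ln(0.133/0.116)/(2πk) = 0.1368/(2π·20.9) = 0.001041 m·K/W
  R'_ceramic fibre blanket = ln(0.198/0.133)/(2πk) = 0.3979/(2π·0.0829) = 0.7639 m·K/W
  R'_calcium silicate = ln(0.267/0.198)/(2πk) = 0.2990/(2π·0.0642) = 0.7412 m·K/W
ΣR = 0.001041 + 0.7639 + 0.7412 = 1.506 m·K/W
Q' = ΔT/ΣR = (539 K − 292 K)/1.506 = 164 W/m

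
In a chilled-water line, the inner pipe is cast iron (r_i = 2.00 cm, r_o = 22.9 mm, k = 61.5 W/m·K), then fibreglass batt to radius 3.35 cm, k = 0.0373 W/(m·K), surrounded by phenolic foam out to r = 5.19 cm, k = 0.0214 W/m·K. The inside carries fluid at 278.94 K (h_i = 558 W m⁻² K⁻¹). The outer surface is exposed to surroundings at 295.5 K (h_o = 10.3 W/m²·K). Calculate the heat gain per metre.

Q' = 3.19 W/m

Treat each layer as a resistance in series:
  R'_conv,in = 1/(2πr h) = 1/(2π·0.0200·558) = 0.01426 m·K/W
  R'_cast iron = ln(0.0229/0.0200)/(2πk) = 0.1354/(2π·61.5) = 3.504×10^-4 m·K/W
  R'_fibreglass batt = ln(0.0335/0.0229)/(2πk) = 0.3804/(2π·0.0373) = 1.623 m·K/W
  R'_phenolic foam = ln(0.0519/0.0335)/(2πk) = 0.4378/(2π·0.0214) = 3.256 m·K/W
  R'_conv,out = 1/(2πr h) = 1/(2π·0.0519·10.3) = 0.2977 m·K/W
ΣR = 0.01426 + 3.504×10^-4 + 1.623 + 3.256 + 0.2977 = 5.191 m·K/W
Q' = ΔT/ΣR = (278.94 K − 295.5 K)/5.191 = -3.19 W/m
(Negative Q' ⇒ heat flows inward; heat gain = 3.19 W/m.)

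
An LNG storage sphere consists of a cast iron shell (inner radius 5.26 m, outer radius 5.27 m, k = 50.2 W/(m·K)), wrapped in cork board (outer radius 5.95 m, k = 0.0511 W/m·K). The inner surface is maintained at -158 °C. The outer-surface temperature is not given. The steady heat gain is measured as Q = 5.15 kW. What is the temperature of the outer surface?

Series resistances:
  R_cast iron = (1/5.26 − 1/5.27)/(4πk) = 3.607×10^-4/(4π·50.2) = 5.719×10^-7 K/W
  R_cork board = (1/5.27 − 1/5.95)/(4πk) = 0.02169/(4π·0.0511) = 0.03377 K/W
ΣR = 0.03377 K/W
ΔT = Q·ΣR = 5150 × 0.03377 = 173.9 K
Heat flows inward, so T_out = T_in + ΔT = -158 + 173.9 = 15.9 °C

T_out = 15.9 °C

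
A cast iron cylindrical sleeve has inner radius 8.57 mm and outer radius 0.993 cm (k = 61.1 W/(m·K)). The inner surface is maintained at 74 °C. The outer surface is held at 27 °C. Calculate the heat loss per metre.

Q' = 2πk·ΔT/ln(r₂/r₁) = 2π × 61.1 × 47 / ln(0.00993/0.00857) = 1.23×10^5 W/m

Q' = 123 kW/m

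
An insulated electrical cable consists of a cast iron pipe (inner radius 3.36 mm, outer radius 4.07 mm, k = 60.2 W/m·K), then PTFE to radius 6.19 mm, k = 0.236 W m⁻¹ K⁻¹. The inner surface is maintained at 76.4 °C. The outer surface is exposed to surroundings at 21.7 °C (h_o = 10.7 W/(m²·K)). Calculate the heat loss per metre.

Q' = 20.4 W/m

Treat each layer as a resistance in series:
  R'_cast iron = ln(0.00407/0.00336)/(2πk) = 0.1917/(2π·60.2) = 5.068×10^-4 m·K/W
  R'_PTFE = ln(0.00619/0.00407)/(2πk) = 0.4193/(2π·0.236) = 0.2828 m·K/W
  R'_conv,out = 1/(2πr h) = 1/(2π·0.00619·10.7) = 2.403 m·K/W
ΣR = 5.068×10^-4 + 0.2828 + 2.403 = 2.686 m·K/W
Q' = ΔT/ΣR = (76.4 °C − 21.7 °C)/2.686 = 20.4 W/m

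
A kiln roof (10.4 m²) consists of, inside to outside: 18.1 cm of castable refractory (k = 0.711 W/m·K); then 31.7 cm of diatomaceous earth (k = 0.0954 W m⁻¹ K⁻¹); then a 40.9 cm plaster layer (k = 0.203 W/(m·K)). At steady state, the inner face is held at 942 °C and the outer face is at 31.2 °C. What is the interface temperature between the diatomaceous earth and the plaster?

Resistance network (inner→outer):
  R_castable refractory = L/(kA) = 0.181/(0.711·10.4) = 0.02448 K/W
  R_diatomaceous earth = L/(kA) = 0.317/(0.0954·10.4) = 0.3195 K/W
  R_plaster = L/(kA) = 0.409/(0.203·10.4) = 0.1937 K/W
ΣR = 0.02448 + 0.3195 + 0.1937 = 0.5377 K/W
Q = ΔT/ΣR = (942 °C − 31.2 °C)/0.5377 = 1694 W
From the inner boundary to the diatomaceous earth/plaster interface, ΣR_partial = 0.3440 K/W.
T_interface = T_in − Q·ΣR_partial = 942 °C − (1694)(0.3440) = 359 °C

T = 359 °C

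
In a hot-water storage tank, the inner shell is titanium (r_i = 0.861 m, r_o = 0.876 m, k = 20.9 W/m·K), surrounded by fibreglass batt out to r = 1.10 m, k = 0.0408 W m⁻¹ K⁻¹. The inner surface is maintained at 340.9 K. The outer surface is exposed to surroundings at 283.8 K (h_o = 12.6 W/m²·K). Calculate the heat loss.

Q = 124 W

Series thermal resistances, inner to outer:
  R_titanium = (1/0.861 − 1/0.876)/(4πk) = 0.01989/(4π·20.9) = 7.572×10^-5 K/W
  R_fibreglass batt = (1/0.876 − 1/1.10)/(4πk) = 0.2325/(4π·0.0408) = 0.4534 K/W
  R_conv,out = 1/(4πr²h) = 1/(4π·1.10²·12.6) = 0.005220 K/W
ΣR = 7.572×10^-5 + 0.4534 + 0.005220 = 0.4587 K/W
Q = ΔT/ΣR = (340.9 K − 283.8 K)/0.4587 = 124 W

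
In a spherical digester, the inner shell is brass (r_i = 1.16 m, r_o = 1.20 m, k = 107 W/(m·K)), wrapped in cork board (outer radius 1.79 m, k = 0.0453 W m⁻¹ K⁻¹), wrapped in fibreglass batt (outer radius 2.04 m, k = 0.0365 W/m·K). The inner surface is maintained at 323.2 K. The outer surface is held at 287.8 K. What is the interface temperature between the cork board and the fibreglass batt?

T = 296.2 K

Series thermal resistances, inner to outer:
  R_brass = (1/1.16 − 1/1.20)/(4πk) = 0.02874/(4π·107) = 2.137×10^-5 K/W
  R_cork board = (1/1.20 − 1/1.79)/(4πk) = 0.2747/(4π·0.0453) = 0.4825 K/W
  R_fibreglass batt = (1/1.79 − 1/2.04)/(4πk) = 0.06846/(4π·0.0365) = 0.1493 K/W
ΣR = 2.137×10^-5 + 0.4825 + 0.1493 = 0.6318 K/W
Q = ΔT/ΣR = (323.2 K − 287.8 K)/0.6318 = 56.03 W
From the inner boundary to the cork board/fibreglass batt interface, ΣR_partial = 0.4825 K/W.
T_interface = T_in − Q·ΣR_partial = 323.2 K − (56.03)(0.4825) = 296.2 K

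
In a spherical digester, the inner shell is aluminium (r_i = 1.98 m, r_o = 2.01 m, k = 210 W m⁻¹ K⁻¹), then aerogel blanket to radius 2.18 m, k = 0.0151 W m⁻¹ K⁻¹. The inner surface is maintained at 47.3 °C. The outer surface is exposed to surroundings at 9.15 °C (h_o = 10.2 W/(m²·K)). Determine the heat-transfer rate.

Q = 185 W

Resistance network (inner→outer):
  R_aluminium = (1/1.98 − 1/2.01)/(4πk) = 0.007538/(4π·210) = 2.856×10^-6 K/W
  R_aerogel blanket = (1/2.01 − 1/2.18)/(4πk) = 0.03880/(4π·0.0151) = 0.2045 K/W
  R_conv,out = 1/(4πr²h) = 1/(4π·2.18²·10.2) = 0.001642 K/W
ΣR = 2.856×10^-6 + 0.2045 + 0.001642 = 0.2061 K/W
Q = ΔT/ΣR = (47.3 °C − 9.15 °C)/0.2061 = 185 W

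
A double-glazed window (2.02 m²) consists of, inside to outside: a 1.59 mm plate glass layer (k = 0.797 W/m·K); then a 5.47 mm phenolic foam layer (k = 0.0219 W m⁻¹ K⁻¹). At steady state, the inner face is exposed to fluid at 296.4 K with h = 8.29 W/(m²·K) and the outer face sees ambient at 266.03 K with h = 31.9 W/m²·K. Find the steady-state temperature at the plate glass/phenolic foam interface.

Resistance network (inner→outer):
  R_conv,in = 1/(hA) = 1/(8.29·2.02) = 0.05972 K/W
  R_plate glass = L/(kA) = 0.00159/(0.797·2.02) = 9.876×10^-4 K/W
  R_phenolic foam = L/(kA) = 0.00547/(0.0219·2.02) = 0.1236 K/W
  R_conv,out = 1/(hA) = 1/(31.9·2.02) = 0.01552 K/W
ΣR = 0.05972 + 9.876×10^-4 + 0.1236 + 0.01552 = 0.1998 K/W
Q = ΔT/ΣR = (296.4 K − 266.03 K)/0.1998 = 152.0 W
From the inner boundary to the plate glass/phenolic foam interface, ΣR_partial = 0.06071 K/W.
T_interface = T_in − Q·ΣR_partial = 296.4 K − (152.0)(0.06071) = 287.2 K

T = 287.2 K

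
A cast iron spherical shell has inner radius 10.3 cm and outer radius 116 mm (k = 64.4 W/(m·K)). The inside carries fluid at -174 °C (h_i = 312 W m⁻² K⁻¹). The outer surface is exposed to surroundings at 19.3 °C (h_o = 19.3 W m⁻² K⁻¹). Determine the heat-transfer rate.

Q = 583 W

Series thermal resistances, inner to outer:
  R_conv,in = 1/(4πr²h) = 1/(4π·0.103²·312) = 0.02404 K/W
  R_cast iron = (1/0.103 − 1/0.116)/(4πk) = 1.088/(4π·64.4) = 0.001344 K/W
  R_conv,out = 1/(4πr²h) = 1/(4π·0.116²·19.3) = 0.3064 K/W
ΣR = 0.02404 + 0.001344 + 0.3064 = 0.3318 K/W
Q = ΔT/ΣR = (-174 °C − 19.3 °C)/0.3318 = -583 W
(Negative Q ⇒ heat flows inward; heat gain = 583 W.)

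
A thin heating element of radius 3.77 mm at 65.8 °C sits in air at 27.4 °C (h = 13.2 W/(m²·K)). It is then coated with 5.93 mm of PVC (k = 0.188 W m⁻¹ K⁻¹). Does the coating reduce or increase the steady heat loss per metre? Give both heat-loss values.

increases: 12.0 → 18.8 W/m

Critical radius for a cylinder: r_cr = k/h = 0.0142 m = 1.42 cm.
Outer radius after coating: r₂ = 0.00377 + 0.00593 = 0.00970 m.
Since r₁ < r_cr and r₂ ≤ r_cr, the coating moves toward the maximum at r_cr — heat loss rises.
Bare: R = 1/(2πr₁h) = 3.198 m·K/W; Q = 38.4/3.198 = 12.0 W/m.
Coated: R = R_cond + R_conv = 2.043 m·K/W; Q = 38.4/2.043 = 18.8 W/m.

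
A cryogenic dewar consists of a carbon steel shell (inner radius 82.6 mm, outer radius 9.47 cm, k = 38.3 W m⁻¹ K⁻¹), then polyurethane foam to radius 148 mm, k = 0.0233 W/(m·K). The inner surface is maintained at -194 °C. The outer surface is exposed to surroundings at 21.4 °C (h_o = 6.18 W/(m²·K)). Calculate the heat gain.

Q = 15.9 W

Resistance network (inner→outer):
  R_carbon steel = (1/0.0826 − 1/0.0947)/(4πk) = 1.547/(4π·38.3) = 0.003214 K/W
  R_polyurethane foam = (1/0.0947 − 1/0.148)/(4πk) = 3.803/(4π·0.0233) = 12.99 K/W
  R_conv,out = 1/(4πr²h) = 1/(4π·0.148²·6.18) = 0.5879 K/W
ΣR = 0.003214 + 12.99 + 0.5879 = 13.58 K/W
Q = ΔT/ΣR = (-194 °C − 21.4 °C)/13.58 = -15.9 W
(Negative Q ⇒ heat flows inward; heat gain = 15.9 W.)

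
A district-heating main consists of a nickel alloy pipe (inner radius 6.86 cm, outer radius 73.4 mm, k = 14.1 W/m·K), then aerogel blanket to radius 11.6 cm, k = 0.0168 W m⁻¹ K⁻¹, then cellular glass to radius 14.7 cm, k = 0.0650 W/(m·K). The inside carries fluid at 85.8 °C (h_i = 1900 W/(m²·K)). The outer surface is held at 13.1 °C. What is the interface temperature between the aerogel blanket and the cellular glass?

Treat each layer as a resistance in series:
  R'_conv,in = 1/(2πr h) = 1/(2π·0.0686·1900) = 0.001221 m·K/W
  R'_nickel alloy = ln(0.0734/0.0686)/(2πk) = 0.06763/(2π·14.1) = 7.634×10^-4 m·K/W
  R'_aerogel blanket = ln(0.116/0.0734)/(2πk) = 0.4577/(2π·0.0168) = 4.336 m·K/W
  R'_cellular glass = ln(0.147/0.116)/(2πk) = 0.2368/(2π·0.0650) = 0.5799 m·K/W
ΣR = 0.001221 + 7.634×10^-4 + 4.336 + 0.5799 = 4.918 m·K/W
Q' = ΔT/ΣR = (85.8 °C − 13.1 °C)/4.918 = 14.78 W/m
From the inner boundary to the aerogel blanket/cellular glass interface, ΣR_partial = 4.338 m·K/W.
T_interface = T_in − Q'·ΣR_partial = 85.8 °C − (14.78)(4.338) = 21.7 °C

T = 21.7 °C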